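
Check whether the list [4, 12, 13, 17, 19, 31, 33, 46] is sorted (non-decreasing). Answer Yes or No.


Check consecutive pairs:
  4 <= 12? True
  12 <= 13? True
  13 <= 17? True
  17 <= 19? True
  19 <= 31? True
  31 <= 33? True
  33 <= 46? True
Every consecutive pair is in order, so the list is non-decreasing.
Final answer: Yes


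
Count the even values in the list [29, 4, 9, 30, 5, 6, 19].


Check each element:
  29 is odd
  4 is even
  9 is odd
  30 is even
  5 is odd
  6 is even
  19 is odd
Evens: [4, 30, 6]
Count of evens = 3
Final answer: 3


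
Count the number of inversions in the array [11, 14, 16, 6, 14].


For each element, count the later elements that are smaller than it:
  11 (index 0): smaller elements after it = [6] -> 1
  14 (index 1): smaller elements after it = [6] -> 1
  16 (index 2): smaller elements after it = [6, 14] -> 2
  6 (index 3): smaller elements after it = [] -> 0
Total inversions = 1 + 1 + 2 + 0 = 4
Final answer: 4


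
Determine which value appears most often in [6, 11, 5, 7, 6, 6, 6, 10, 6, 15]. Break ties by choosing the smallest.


Count the frequency of each value:
  5 appears 1 time(s)
  6 appears 5 time(s)
  7 appears 1 time(s)
  10 appears 1 time(s)
  11 appears 1 time(s)
  15 appears 1 time(s)
Maximum frequency is 5.
Only 6 reaches that frequency, so it is the mode.
Final answer: 6


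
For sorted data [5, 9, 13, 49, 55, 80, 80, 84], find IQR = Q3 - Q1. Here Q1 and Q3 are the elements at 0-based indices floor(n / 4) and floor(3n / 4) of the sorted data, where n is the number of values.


The data has n = 8 elements.
Q1 index = floor(8 / 4) = floor(2) = 2; Q3 index = floor(3 * 8 / 4) = floor(6) = 6
Q1 = element at index 2 = 13
Q3 = element at index 6 = 80
IQR = 80 - 13 = 67
Final answer: 67


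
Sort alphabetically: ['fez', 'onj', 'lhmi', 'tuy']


Compare strings character by character (the first differing letter decides):
  'fez' < 'lhmi' since 'f' < 'l' at position 1
  'lhmi' < 'onj' since 'l' < 'o' at position 1
  'onj' < 'tuy' since 'o' < 't' at position 1
Chaining these comparisons gives the alphabetical order.
Final answer: ['fez', 'lhmi', 'onj', 'tuy']


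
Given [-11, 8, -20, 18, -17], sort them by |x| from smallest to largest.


Compute absolute values:
  |-11| = 11
  |8| = 8
  |-20| = 20
  |18| = 18
  |-17| = 17
Absolute values in increasing order: 8 < 11 < 17 < 18 < 20
Listing the original numbers in that order gives the answer.
Final answer: [8, -11, -17, 18, -20]


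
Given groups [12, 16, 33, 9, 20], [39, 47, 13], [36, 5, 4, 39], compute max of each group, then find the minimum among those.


Find max of each group:
  Group 1: [12, 16, 33, 9, 20] -> max = 33
  Group 2: [39, 47, 13] -> max = 47
  Group 3: [36, 5, 4, 39] -> max = 39
Maxes: [33, 47, 39]
Minimum of maxes = 33
Final answer: 33


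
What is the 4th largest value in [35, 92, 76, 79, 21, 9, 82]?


Sort descending: [92, 82, 79, 76, 35, 21, 9]
The 4th element (1-indexed) is at index 3.
Value = 76
Final answer: 76


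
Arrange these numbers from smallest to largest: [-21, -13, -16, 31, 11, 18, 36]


Original list: [-21, -13, -16, 31, 11, 18, 36]
Repeatedly take the smallest remaining element:
  Remaining [-21, -13, -16, 31, 11, 18, 36] -> smallest is -21
  Remaining [-13, -16, 31, 11, 18, 36] -> smallest is -16
  Remaining [-13, 31, 11, 18, 36] -> smallest is -13
  Remaining [31, 11, 18, 36] -> smallest is 11
  Remaining [31, 18, 36] -> smallest is 18
  Remaining [31, 36] -> smallest is 31
  Remaining [36] -> smallest is 36
Collecting the picks in order gives the sorted list.
Final answer: [-21, -16, -13, 11, 18, 31, 36]


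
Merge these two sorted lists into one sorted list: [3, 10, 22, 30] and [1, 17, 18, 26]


List A: [3, 10, 22, 30]
List B: [1, 17, 18, 26]
Repeatedly compare the front elements and take the smaller:
  3 vs 1 -> take 1
  3 vs 17 -> take 3
  10 vs 17 -> take 10
  22 vs 17 -> take 17
  22 vs 18 -> take 18
  22 vs 26 -> take 22
  30 vs 26 -> take 26
  B is exhausted; append the rest of A: [30]
Final answer: [1, 3, 10, 17, 18, 22, 26, 30]


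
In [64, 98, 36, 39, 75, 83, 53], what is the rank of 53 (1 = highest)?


Sort descending: [98, 83, 75, 64, 53, 39, 36]
Find 53 in the sorted list.
53 is at position 5.
Final answer: 5


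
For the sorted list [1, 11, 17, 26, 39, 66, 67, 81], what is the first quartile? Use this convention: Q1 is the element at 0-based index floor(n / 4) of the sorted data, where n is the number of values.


The list has n = 8 elements.
Q1 index = floor(8 / 4) = floor(2) = 2
Counting from index 0 in the sorted data, the element at index 2 is 17.
Final answer: 17


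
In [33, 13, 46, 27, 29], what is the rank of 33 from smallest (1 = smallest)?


Sort ascending: [13, 27, 29, 33, 46]
Find 33 in the sorted list.
33 is at position 4 (1-indexed).
Final answer: 4


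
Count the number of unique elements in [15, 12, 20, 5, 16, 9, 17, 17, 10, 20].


List all unique values:
Distinct values: [5, 9, 10, 12, 15, 16, 17, 20]
Count = 8
Final answer: 8


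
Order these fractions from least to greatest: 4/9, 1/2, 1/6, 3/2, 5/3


Convert to decimal for comparison:
  4/9 = 0.4444
  1/2 = 0.5
  1/6 = 0.1667
  3/2 = 1.5
  5/3 = 1.6667
Decimals in increasing order: 0.1667 < 0.4444 < 0.5 < 1.5 < 1.6667
Writing each back as its fraction gives the sorted order.
Final answer: 1/6, 4/9, 1/2, 3/2, 5/3


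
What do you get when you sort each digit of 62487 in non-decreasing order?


The number 62487 has digits: 6, 2, 4, 8, 7
Sorted: 2, 4, 6, 7, 8
Joining the sorted digits gives the result.
Final answer: 24678


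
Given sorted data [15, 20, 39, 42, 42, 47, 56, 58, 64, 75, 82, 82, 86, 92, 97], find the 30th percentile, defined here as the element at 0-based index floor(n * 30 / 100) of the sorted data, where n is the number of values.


The dataset has n = 15 elements.
Index = floor(15 * 30 / 100) = floor(450 / 100) = floor(4.5) = 4
Counting from index 0 in the sorted data, the element at index 4 is 42.
Final answer: 42


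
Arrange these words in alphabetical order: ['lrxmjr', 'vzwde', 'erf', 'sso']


Compare strings character by character (the first differing letter decides):
  'erf' < 'lrxmjr' since 'e' < 'l' at position 1
  'lrxmjr' < 'sso' since 'l' < 's' at position 1
  'sso' < 'vzwde' since 's' < 'v' at position 1
Chaining these comparisons gives the alphabetical order.
Final answer: ['erf', 'lrxmjr', 'sso', 'vzwde']


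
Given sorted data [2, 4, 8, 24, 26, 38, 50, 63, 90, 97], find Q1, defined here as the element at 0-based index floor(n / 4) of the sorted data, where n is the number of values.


The list has n = 10 elements.
Q1 index = floor(10 / 4) = floor(2.5) = 2
Counting from index 0 in the sorted data, the element at index 2 is 8.
Final answer: 8


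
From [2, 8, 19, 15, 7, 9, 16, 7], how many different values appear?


List all unique values:
Distinct values: [2, 7, 8, 9, 15, 16, 19]
Count = 7
Final answer: 7


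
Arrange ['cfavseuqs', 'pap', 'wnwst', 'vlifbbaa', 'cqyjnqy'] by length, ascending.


Compute lengths:
  'cfavseuqs' has length 9
  'pap' has length 3
  'wnwst' has length 5
  'vlifbbaa' has length 8
  'cqyjnqy' has length 7
Lengths in increasing order: 3 < 5 < 7 < 8 < 9
Listing the words in that order gives the answer.
Final answer: ['pap', 'wnwst', 'cqyjnqy', 'vlifbbaa', 'cfavseuqs']


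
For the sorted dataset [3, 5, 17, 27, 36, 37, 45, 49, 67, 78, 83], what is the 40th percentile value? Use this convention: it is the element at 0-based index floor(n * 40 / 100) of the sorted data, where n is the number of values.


The dataset has n = 11 elements.
Index = floor(11 * 40 / 100) = floor(440 / 100) = floor(4.4) = 4
Counting from index 0 in the sorted data, the element at index 4 is 36.
Final answer: 36


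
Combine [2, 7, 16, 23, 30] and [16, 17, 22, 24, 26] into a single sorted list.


List A: [2, 7, 16, 23, 30]
List B: [16, 17, 22, 24, 26]
Repeatedly compare the front elements and take the smaller:
  2 vs 16 -> take 2
  7 vs 16 -> take 7
  16 vs 16 -> take 16
  23 vs 16 -> take 16
  23 vs 17 -> take 17
  23 vs 22 -> take 22
  23 vs 24 -> take 23
  30 vs 24 -> take 24
  30 vs 26 -> take 26
  B is exhausted; append the rest of A: [30]
Final answer: [2, 7, 16, 16, 17, 22, 23, 24, 26, 30]


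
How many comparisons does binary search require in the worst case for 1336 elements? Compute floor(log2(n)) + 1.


Binary search halves the search space each step.
Maximum comparisons = floor(log2(1336)) + 1
log2(1336) = 10.3837
floor(log2(1336)) = 10, so 10 + 1 = 11
Final answer: 11


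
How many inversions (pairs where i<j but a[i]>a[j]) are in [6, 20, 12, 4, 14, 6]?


For each element, count the later elements that are smaller than it:
  6 (index 0): smaller elements after it = [4] -> 1
  20 (index 1): smaller elements after it = [12, 4, 14, 6] -> 4
  12 (index 2): smaller elements after it = [4, 6] -> 2
  4 (index 3): smaller elements after it = [] -> 0
  14 (index 4): smaller elements after it = [6] -> 1
Total inversions = 1 + 4 + 2 + 0 + 1 = 8
Final answer: 8


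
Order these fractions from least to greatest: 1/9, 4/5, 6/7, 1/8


Convert to decimal for comparison:
  1/9 = 0.1111
  4/5 = 0.8
  6/7 = 0.8571
  1/8 = 0.125
Decimals in increasing order: 0.1111 < 0.125 < 0.8 < 0.8571
Writing each back as its fraction gives the sorted order.
Final answer: 1/9, 1/8, 4/5, 6/7


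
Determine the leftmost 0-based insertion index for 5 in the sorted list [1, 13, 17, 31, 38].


List is sorted: [1, 13, 17, 31, 38]
We need the leftmost position where 5 can be inserted, i.e. the first index whose element is >= 5 (or the end of the list if none is).
Binary search with low=0, high=5 (0-based indices):
  low=0, high=5, mid=2: a[2]=17 >= 5, so high = 2
  low=0, high=2, mid=1: a[1]=13 >= 5, so high = 1
  low=0, high=1, mid=0: a[0]=1 < 5, so low = 1
Now low = high = 1, so the insertion index is 1.
Final answer: 1


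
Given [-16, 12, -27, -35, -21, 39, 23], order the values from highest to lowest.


Original list: [-16, 12, -27, -35, -21, 39, 23]
Repeatedly take the largest remaining element:
  Remaining [-16, 12, -27, -35, -21, 39, 23] -> largest is 39
  Remaining [-16, 12, -27, -35, -21, 23] -> largest is 23
  Remaining [-16, 12, -27, -35, -21] -> largest is 12
  Remaining [-16, -27, -35, -21] -> largest is -16
  Remaining [-27, -35, -21] -> largest is -21
  Remaining [-27, -35] -> largest is -27
  Remaining [-35] -> largest is -35
Collecting the picks in order gives the descending list.
Final answer: [39, 23, 12, -16, -21, -27, -35]


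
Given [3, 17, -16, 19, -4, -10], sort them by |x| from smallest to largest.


Compute absolute values:
  |3| = 3
  |17| = 17
  |-16| = 16
  |19| = 19
  |-4| = 4
  |-10| = 10
Absolute values in increasing order: 3 < 4 < 10 < 16 < 17 < 19
Listing the original numbers in that order gives the answer.
Final answer: [3, -4, -10, -16, 17, 19]


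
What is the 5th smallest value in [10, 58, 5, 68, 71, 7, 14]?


Sort ascending: [5, 7, 10, 14, 58, 68, 71]
The 5th element (1-indexed) is at index 4.
Value = 58
Final answer: 58


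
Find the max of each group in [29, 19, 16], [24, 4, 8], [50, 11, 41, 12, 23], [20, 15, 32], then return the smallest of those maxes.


Find max of each group:
  Group 1: [29, 19, 16] -> max = 29
  Group 2: [24, 4, 8] -> max = 24
  Group 3: [50, 11, 41, 12, 23] -> max = 50
  Group 4: [20, 15, 32] -> max = 32
Maxes: [29, 24, 50, 32]
Minimum of maxes = 24
Final answer: 24


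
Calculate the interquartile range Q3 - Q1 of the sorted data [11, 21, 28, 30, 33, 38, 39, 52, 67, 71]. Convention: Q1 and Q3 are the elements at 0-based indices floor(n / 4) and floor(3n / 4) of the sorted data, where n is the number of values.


The data has n = 10 elements.
Q1 index = floor(10 / 4) = floor(2.5) = 2; Q3 index = floor(3 * 10 / 4) = floor(7.5) = 7
Q1 = element at index 2 = 28
Q3 = element at index 7 = 52
IQR = 52 - 28 = 24
Final answer: 24


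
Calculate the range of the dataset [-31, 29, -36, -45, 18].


Maximum value: 29
Minimum value: -45
Range = 29 - (-45) = 74
Final answer: 74


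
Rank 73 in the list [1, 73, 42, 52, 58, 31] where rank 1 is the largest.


Sort descending: [73, 58, 52, 42, 31, 1]
Find 73 in the sorted list.
73 is at position 1.
Final answer: 1


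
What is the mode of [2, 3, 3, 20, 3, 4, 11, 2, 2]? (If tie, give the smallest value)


Count the frequency of each value:
  2 appears 3 time(s)
  3 appears 3 time(s)
  4 appears 1 time(s)
  11 appears 1 time(s)
  20 appears 1 time(s)
Maximum frequency is 3.
Values reaching that frequency: [2, 3]; the smallest is 2.
Final answer: 2


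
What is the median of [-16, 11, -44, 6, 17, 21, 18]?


First, sort the list: [-44, -16, 6, 11, 17, 18, 21]
The list has 7 elements (odd count).
The middle index is 3 (0-based), and the element there is 11.
Final answer: 11


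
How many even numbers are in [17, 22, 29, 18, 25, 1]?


Check each element:
  17 is odd
  22 is even
  29 is odd
  18 is even
  25 is odd
  1 is odd
Evens: [22, 18]
Count of evens = 2
Final answer: 2


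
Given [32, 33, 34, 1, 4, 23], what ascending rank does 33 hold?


Sort ascending: [1, 4, 23, 32, 33, 34]
Find 33 in the sorted list.
33 is at position 5 (1-indexed).
Final answer: 5


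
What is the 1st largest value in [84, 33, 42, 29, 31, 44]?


Sort descending: [84, 44, 42, 33, 31, 29]
The 1st element (1-indexed) is at index 0.
Value = 84
Final answer: 84


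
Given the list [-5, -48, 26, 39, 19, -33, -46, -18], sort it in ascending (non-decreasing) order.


Original list: [-5, -48, 26, 39, 19, -33, -46, -18]
Repeatedly take the smallest remaining element:
  Remaining [-5, -48, 26, 39, 19, -33, -46, -18] -> smallest is -48
  Remaining [-5, 26, 39, 19, -33, -46, -18] -> smallest is -46
  Remaining [-5, 26, 39, 19, -33, -18] -> smallest is -33
  Remaining [-5, 26, 39, 19, -18] -> smallest is -18
  Remaining [-5, 26, 39, 19] -> smallest is -5
  Remaining [26, 39, 19] -> smallest is 19
  Remaining [26, 39] -> smallest is 26
  Remaining [39] -> smallest is 39
Collecting the picks in order gives the sorted list.
Final answer: [-48, -46, -33, -18, -5, 19, 26, 39]


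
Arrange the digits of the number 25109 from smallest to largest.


The number 25109 has digits: 2, 5, 1, 0, 9
Sorted: 0, 1, 2, 5, 9
Joining the sorted digits gives the result.
Final answer: 01259


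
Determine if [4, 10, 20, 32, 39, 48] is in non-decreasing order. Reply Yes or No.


Check consecutive pairs:
  4 <= 10? True
  10 <= 20? True
  20 <= 32? True
  32 <= 39? True
  39 <= 48? True
Every consecutive pair is in order, so the list is non-decreasing.
Final answer: Yes


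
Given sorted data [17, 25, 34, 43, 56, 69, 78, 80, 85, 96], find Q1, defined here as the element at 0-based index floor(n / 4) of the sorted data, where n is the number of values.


The list has n = 10 elements.
Q1 index = floor(10 / 4) = floor(2.5) = 2
Counting from index 0 in the sorted data, the element at index 2 is 34.
Final answer: 34


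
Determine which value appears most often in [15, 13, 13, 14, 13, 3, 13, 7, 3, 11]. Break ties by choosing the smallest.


Count the frequency of each value:
  3 appears 2 time(s)
  7 appears 1 time(s)
  11 appears 1 time(s)
  13 appears 4 time(s)
  14 appears 1 time(s)
  15 appears 1 time(s)
Maximum frequency is 4.
Only 13 reaches that frequency, so it is the mode.
Final answer: 13


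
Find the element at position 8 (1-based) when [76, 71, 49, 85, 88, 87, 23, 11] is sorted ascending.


Sort ascending: [11, 23, 49, 71, 76, 85, 87, 88]
The 8th element (1-indexed) is at index 7.
Value = 88
Final answer: 88


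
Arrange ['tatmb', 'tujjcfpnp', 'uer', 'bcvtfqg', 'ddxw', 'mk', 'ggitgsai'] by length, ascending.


Compute lengths:
  'tatmb' has length 5
  'tujjcfpnp' has length 9
  'uer' has length 3
  'bcvtfqg' has length 7
  'ddxw' has length 4
  'mk' has length 2
  'ggitgsai' has length 8
Lengths in increasing order: 2 < 3 < 4 < 5 < 7 < 8 < 9
Listing the words in that order gives the answer.
Final answer: ['mk', 'uer', 'ddxw', 'tatmb', 'bcvtfqg', 'ggitgsai', 'tujjcfpnp']


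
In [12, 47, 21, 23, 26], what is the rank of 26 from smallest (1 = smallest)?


Sort ascending: [12, 21, 23, 26, 47]
Find 26 in the sorted list.
26 is at position 4 (1-indexed).
Final answer: 4


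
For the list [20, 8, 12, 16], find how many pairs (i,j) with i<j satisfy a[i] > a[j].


For each element, count the later elements that are smaller than it:
  20 (index 0): smaller elements after it = [8, 12, 16] -> 3
  8 (index 1): smaller elements after it = [] -> 0
  12 (index 2): smaller elements after it = [] -> 0
Total inversions = 3 + 0 + 0 = 3
Final answer: 3


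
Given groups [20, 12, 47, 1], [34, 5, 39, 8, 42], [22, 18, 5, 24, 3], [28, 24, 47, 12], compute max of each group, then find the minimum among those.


Find max of each group:
  Group 1: [20, 12, 47, 1] -> max = 47
  Group 2: [34, 5, 39, 8, 42] -> max = 42
  Group 3: [22, 18, 5, 24, 3] -> max = 24
  Group 4: [28, 24, 47, 12] -> max = 47
Maxes: [47, 42, 24, 47]
Minimum of maxes = 24
Final answer: 24


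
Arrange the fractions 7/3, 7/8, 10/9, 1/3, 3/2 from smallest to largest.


Convert to decimal for comparison:
  7/3 = 2.3333
  7/8 = 0.875
  10/9 = 1.1111
  1/3 = 0.3333
  3/2 = 1.5
Decimals in increasing order: 0.3333 < 0.875 < 1.1111 < 1.5 < 2.3333
Writing each back as its fraction gives the sorted order.
Final answer: 1/3, 7/8, 10/9, 3/2, 7/3


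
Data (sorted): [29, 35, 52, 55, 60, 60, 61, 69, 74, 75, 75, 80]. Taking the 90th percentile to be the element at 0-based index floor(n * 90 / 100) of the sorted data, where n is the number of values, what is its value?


The dataset has n = 12 elements.
Index = floor(12 * 90 / 100) = floor(1080 / 100) = floor(10.8) = 10
Counting from index 0 in the sorted data, the element at index 10 is 75.
Final answer: 75


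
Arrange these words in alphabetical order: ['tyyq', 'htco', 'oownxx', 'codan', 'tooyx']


Compare strings character by character (the first differing letter decides):
  'codan' < 'htco' since 'c' < 'h' at position 1
  'htco' < 'oownxx' since 'h' < 'o' at position 1
  'oownxx' < 'tooyx' since 'o' < 't' at position 1
  'tooyx' < 'tyyq' since 'o' < 'y' at position 2
Chaining these comparisons gives the alphabetical order.
Final answer: ['codan', 'htco', 'oownxx', 'tooyx', 'tyyq']


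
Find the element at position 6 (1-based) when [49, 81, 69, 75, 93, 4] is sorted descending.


Sort descending: [93, 81, 75, 69, 49, 4]
The 6th element (1-indexed) is at index 5.
Value = 4
Final answer: 4


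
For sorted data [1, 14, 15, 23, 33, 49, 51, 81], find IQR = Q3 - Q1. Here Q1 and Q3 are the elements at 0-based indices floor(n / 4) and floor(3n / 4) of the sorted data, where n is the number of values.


The data has n = 8 elements.
Q1 index = floor(8 / 4) = floor(2) = 2; Q3 index = floor(3 * 8 / 4) = floor(6) = 6
Q1 = element at index 2 = 15
Q3 = element at index 6 = 51
IQR = 51 - 15 = 36
Final answer: 36


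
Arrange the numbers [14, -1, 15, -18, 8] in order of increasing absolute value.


Compute absolute values:
  |14| = 14
  |-1| = 1
  |15| = 15
  |-18| = 18
  |8| = 8
Absolute values in increasing order: 1 < 8 < 14 < 15 < 18
Listing the original numbers in that order gives the answer.
Final answer: [-1, 8, 14, 15, -18]


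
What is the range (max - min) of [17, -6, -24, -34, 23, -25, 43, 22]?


Maximum value: 43
Minimum value: -34
Range = 43 - (-34) = 77
Final answer: 77


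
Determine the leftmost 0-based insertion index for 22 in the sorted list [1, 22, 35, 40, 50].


List is sorted: [1, 22, 35, 40, 50]
We need the leftmost position where 22 can be inserted, i.e. the first index whose element is >= 22 (or the end of the list if none is).
Binary search with low=0, high=5 (0-based indices):
  low=0, high=5, mid=2: a[2]=35 >= 22, so high = 2
  low=0, high=2, mid=1: a[1]=22 >= 22, so high = 1
  low=0, high=1, mid=0: a[0]=1 < 22, so low = 1
Now low = high = 1, so the insertion index is 1.
Final answer: 1


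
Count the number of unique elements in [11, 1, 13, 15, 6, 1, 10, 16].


List all unique values:
Distinct values: [1, 6, 10, 11, 13, 15, 16]
Count = 7
Final answer: 7


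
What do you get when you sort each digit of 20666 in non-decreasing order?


The number 20666 has digits: 2, 0, 6, 6, 6
Sorted: 0, 2, 6, 6, 6
Joining the sorted digits gives the result.
Final answer: 02666


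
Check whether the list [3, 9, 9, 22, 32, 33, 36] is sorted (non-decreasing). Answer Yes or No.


Check consecutive pairs:
  3 <= 9? True
  9 <= 9? True
  9 <= 22? True
  22 <= 32? True
  32 <= 33? True
  33 <= 36? True
Every consecutive pair is in order, so the list is non-decreasing.
Final answer: Yes


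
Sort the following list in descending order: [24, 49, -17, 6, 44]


Original list: [24, 49, -17, 6, 44]
Repeatedly take the largest remaining element:
  Remaining [24, 49, -17, 6, 44] -> largest is 49
  Remaining [24, -17, 6, 44] -> largest is 44
  Remaining [24, -17, 6] -> largest is 24
  Remaining [-17, 6] -> largest is 6
  Remaining [-17] -> largest is -17
Collecting the picks in order gives the descending list.
Final answer: [49, 44, 24, 6, -17]


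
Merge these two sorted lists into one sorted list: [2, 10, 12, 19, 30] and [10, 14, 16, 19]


List A: [2, 10, 12, 19, 30]
List B: [10, 14, 16, 19]
Repeatedly compare the front elements and take the smaller:
  2 vs 10 -> take 2
  10 vs 10 -> take 10
  12 vs 10 -> take 10
  12 vs 14 -> take 12
  19 vs 14 -> take 14
  19 vs 16 -> take 16
  19 vs 19 -> take 19
  30 vs 19 -> take 19
  B is exhausted; append the rest of A: [30]
Final answer: [2, 10, 10, 12, 14, 16, 19, 19, 30]


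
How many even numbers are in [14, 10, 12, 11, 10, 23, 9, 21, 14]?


Check each element:
  14 is even
  10 is even
  12 is even
  11 is odd
  10 is even
  23 is odd
  9 is odd
  21 is odd
  14 is even
Evens: [14, 10, 12, 10, 14]
Count of evens = 5
Final answer: 5


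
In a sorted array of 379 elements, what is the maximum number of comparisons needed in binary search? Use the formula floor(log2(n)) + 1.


Binary search halves the search space each step.
Maximum comparisons = floor(log2(379)) + 1
log2(379) = 8.5661
floor(log2(379)) = 8, so 8 + 1 = 9
Final answer: 9


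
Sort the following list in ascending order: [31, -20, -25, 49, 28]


Original list: [31, -20, -25, 49, 28]
Repeatedly take the smallest remaining element:
  Remaining [31, -20, -25, 49, 28] -> smallest is -25
  Remaining [31, -20, 49, 28] -> smallest is -20
  Remaining [31, 49, 28] -> smallest is 28
  Remaining [31, 49] -> smallest is 31
  Remaining [49] -> smallest is 49
Collecting the picks in order gives the sorted list.
Final answer: [-25, -20, 28, 31, 49]


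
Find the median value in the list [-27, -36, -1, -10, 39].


First, sort the list: [-36, -27, -10, -1, 39]
The list has 5 elements (odd count).
The middle index is 2 (0-based), and the element there is -10.
Final answer: -10


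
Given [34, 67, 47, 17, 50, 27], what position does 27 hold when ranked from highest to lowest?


Sort descending: [67, 50, 47, 34, 27, 17]
Find 27 in the sorted list.
27 is at position 5.
Final answer: 5


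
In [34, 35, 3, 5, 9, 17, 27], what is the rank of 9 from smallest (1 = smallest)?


Sort ascending: [3, 5, 9, 17, 27, 34, 35]
Find 9 in the sorted list.
9 is at position 3 (1-indexed).
Final answer: 3


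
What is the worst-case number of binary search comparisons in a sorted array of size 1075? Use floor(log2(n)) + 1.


Binary search halves the search space each step.
Maximum comparisons = floor(log2(1075)) + 1
log2(1075) = 10.0701
floor(log2(1075)) = 10, so 10 + 1 = 11
Final answer: 11


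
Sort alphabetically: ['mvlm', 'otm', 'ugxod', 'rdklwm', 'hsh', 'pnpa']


Compare strings character by character (the first differing letter decides):
  'hsh' < 'mvlm' since 'h' < 'm' at position 1
  'mvlm' < 'otm' since 'm' < 'o' at position 1
  'otm' < 'pnpa' since 'o' < 'p' at position 1
  'pnpa' < 'rdklwm' since 'p' < 'r' at position 1
  'rdklwm' < 'ugxod' since 'r' < 'u' at position 1
Chaining these comparisons gives the alphabetical order.
Final answer: ['hsh', 'mvlm', 'otm', 'pnpa', 'rdklwm', 'ugxod']


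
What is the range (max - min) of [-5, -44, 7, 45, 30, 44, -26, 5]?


Maximum value: 45
Minimum value: -44
Range = 45 - (-44) = 89
Final answer: 89


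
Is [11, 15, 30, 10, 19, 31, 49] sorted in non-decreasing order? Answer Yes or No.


Check consecutive pairs:
  11 <= 15? True
  15 <= 30? True
  30 <= 10? False
  10 <= 19? True
  19 <= 31? True
  31 <= 49? True
1 consecutive pair(s) are out of order, so the list is not sorted.
Final answer: No


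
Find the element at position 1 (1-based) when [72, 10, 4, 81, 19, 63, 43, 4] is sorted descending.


Sort descending: [81, 72, 63, 43, 19, 10, 4, 4]
The 1st element (1-indexed) is at index 0.
Value = 81
Final answer: 81


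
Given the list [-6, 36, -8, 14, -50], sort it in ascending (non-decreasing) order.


Original list: [-6, 36, -8, 14, -50]
Repeatedly take the smallest remaining element:
  Remaining [-6, 36, -8, 14, -50] -> smallest is -50
  Remaining [-6, 36, -8, 14] -> smallest is -8
  Remaining [-6, 36, 14] -> smallest is -6
  Remaining [36, 14] -> smallest is 14
  Remaining [36] -> smallest is 36
Collecting the picks in order gives the sorted list.
Final answer: [-50, -8, -6, 14, 36]


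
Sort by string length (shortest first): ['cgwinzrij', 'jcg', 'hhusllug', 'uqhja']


Compute lengths:
  'cgwinzrij' has length 9
  'jcg' has length 3
  'hhusllug' has length 8
  'uqhja' has length 5
Lengths in increasing order: 3 < 5 < 8 < 9
Listing the words in that order gives the answer.
Final answer: ['jcg', 'uqhja', 'hhusllug', 'cgwinzrij']


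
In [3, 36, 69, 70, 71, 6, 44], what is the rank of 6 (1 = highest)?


Sort descending: [71, 70, 69, 44, 36, 6, 3]
Find 6 in the sorted list.
6 is at position 6.
Final answer: 6


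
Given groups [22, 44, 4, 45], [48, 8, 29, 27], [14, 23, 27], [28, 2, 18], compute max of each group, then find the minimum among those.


Find max of each group:
  Group 1: [22, 44, 4, 45] -> max = 45
  Group 2: [48, 8, 29, 27] -> max = 48
  Group 3: [14, 23, 27] -> max = 27
  Group 4: [28, 2, 18] -> max = 28
Maxes: [45, 48, 27, 28]
Minimum of maxes = 27
Final answer: 27


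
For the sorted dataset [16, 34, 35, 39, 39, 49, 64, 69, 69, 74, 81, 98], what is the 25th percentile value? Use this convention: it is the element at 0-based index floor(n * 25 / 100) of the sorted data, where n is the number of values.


The dataset has n = 12 elements.
Index = floor(12 * 25 / 100) = floor(300 / 100) = floor(3) = 3
Counting from index 0 in the sorted data, the element at index 3 is 39.
Final answer: 39


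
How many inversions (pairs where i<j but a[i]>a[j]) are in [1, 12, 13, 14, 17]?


For each element, count the later elements that are smaller than it:
  1 (index 0): smaller elements after it = [] -> 0
  12 (index 1): smaller elements after it = [] -> 0
  13 (index 2): smaller elements after it = [] -> 0
  14 (index 3): smaller elements after it = [] -> 0
Total inversions = 0 + 0 + 0 + 0 = 0
Final answer: 0


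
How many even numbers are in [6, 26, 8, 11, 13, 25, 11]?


Check each element:
  6 is even
  26 is even
  8 is even
  11 is odd
  13 is odd
  25 is odd
  11 is odd
Evens: [6, 26, 8]
Count of evens = 3
Final answer: 3


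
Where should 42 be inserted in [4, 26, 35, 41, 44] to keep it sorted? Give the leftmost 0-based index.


List is sorted: [4, 26, 35, 41, 44]
We need the leftmost position where 42 can be inserted, i.e. the first index whose element is >= 42 (or the end of the list if none is).
Binary search with low=0, high=5 (0-based indices):
  low=0, high=5, mid=2: a[2]=35 < 42, so low = 3
  low=3, high=5, mid=4: a[4]=44 >= 42, so high = 4
  low=3, high=4, mid=3: a[3]=41 < 42, so low = 4
Now low = high = 4, so the insertion index is 4.
Final answer: 4


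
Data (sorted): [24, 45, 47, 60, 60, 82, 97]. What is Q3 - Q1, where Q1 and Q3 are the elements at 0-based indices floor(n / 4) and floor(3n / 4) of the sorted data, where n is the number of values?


The data has n = 7 elements.
Q1 index = floor(7 / 4) = floor(1.75) = 1; Q3 index = floor(3 * 7 / 4) = floor(5.25) = 5
Q1 = element at index 1 = 45
Q3 = element at index 5 = 82
IQR = 82 - 45 = 37
Final answer: 37


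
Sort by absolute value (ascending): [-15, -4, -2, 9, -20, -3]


Compute absolute values:
  |-15| = 15
  |-4| = 4
  |-2| = 2
  |9| = 9
  |-20| = 20
  |-3| = 3
Absolute values in increasing order: 2 < 3 < 4 < 9 < 15 < 20
Listing the original numbers in that order gives the answer.
Final answer: [-2, -3, -4, 9, -15, -20]


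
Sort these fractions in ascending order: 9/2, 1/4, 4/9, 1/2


Convert to decimal for comparison:
  9/2 = 4.5
  1/4 = 0.25
  4/9 = 0.4444
  1/2 = 0.5
Decimals in increasing order: 0.25 < 0.4444 < 0.5 < 4.5
Writing each back as its fraction gives the sorted order.
Final answer: 1/4, 4/9, 1/2, 9/2


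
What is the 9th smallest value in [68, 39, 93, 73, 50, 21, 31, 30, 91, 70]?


Sort ascending: [21, 30, 31, 39, 50, 68, 70, 73, 91, 93]
The 9th element (1-indexed) is at index 8.
Value = 91
Final answer: 91


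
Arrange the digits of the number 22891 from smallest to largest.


The number 22891 has digits: 2, 2, 8, 9, 1
Sorted: 1, 2, 2, 8, 9
Joining the sorted digits gives the result.
Final answer: 12289


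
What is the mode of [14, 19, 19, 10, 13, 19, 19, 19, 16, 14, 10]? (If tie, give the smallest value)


Count the frequency of each value:
  10 appears 2 time(s)
  13 appears 1 time(s)
  14 appears 2 time(s)
  16 appears 1 time(s)
  19 appears 5 time(s)
Maximum frequency is 5.
Only 19 reaches that frequency, so it is the mode.
Final answer: 19


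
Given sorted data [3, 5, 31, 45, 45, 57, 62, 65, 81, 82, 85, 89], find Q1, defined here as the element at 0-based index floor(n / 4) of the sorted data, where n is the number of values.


The list has n = 12 elements.
Q1 index = floor(12 / 4) = floor(3) = 3
Counting from index 0 in the sorted data, the element at index 3 is 45.
Final answer: 45


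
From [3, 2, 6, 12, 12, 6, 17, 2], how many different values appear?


List all unique values:
Distinct values: [2, 3, 6, 12, 17]
Count = 5
Final answer: 5


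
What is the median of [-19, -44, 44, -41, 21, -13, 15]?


First, sort the list: [-44, -41, -19, -13, 15, 21, 44]
The list has 7 elements (odd count).
The middle index is 3 (0-based), and the element there is -13.
Final answer: -13


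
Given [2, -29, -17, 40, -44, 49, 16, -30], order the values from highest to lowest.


Original list: [2, -29, -17, 40, -44, 49, 16, -30]
Repeatedly take the largest remaining element:
  Remaining [2, -29, -17, 40, -44, 49, 16, -30] -> largest is 49
  Remaining [2, -29, -17, 40, -44, 16, -30] -> largest is 40
  Remaining [2, -29, -17, -44, 16, -30] -> largest is 16
  Remaining [2, -29, -17, -44, -30] -> largest is 2
  Remaining [-29, -17, -44, -30] -> largest is -17
  Remaining [-29, -44, -30] -> largest is -29
  Remaining [-44, -30] -> largest is -30
  Remaining [-44] -> largest is -44
Collecting the picks in order gives the descending list.
Final answer: [49, 40, 16, 2, -17, -29, -30, -44]


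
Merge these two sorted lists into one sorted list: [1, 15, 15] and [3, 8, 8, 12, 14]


List A: [1, 15, 15]
List B: [3, 8, 8, 12, 14]
Repeatedly compare the front elements and take the smaller:
  1 vs 3 -> take 1
  15 vs 3 -> take 3
  15 vs 8 -> take 8
  15 vs 8 -> take 8
  15 vs 12 -> take 12
  15 vs 14 -> take 14
  B is exhausted; append the rest of A: [15, 15]
Final answer: [1, 3, 8, 8, 12, 14, 15, 15]


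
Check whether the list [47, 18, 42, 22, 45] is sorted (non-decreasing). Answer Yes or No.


Check consecutive pairs:
  47 <= 18? False
  18 <= 42? True
  42 <= 22? False
  22 <= 45? True
2 consecutive pair(s) are out of order, so the list is not sorted.
Final answer: No


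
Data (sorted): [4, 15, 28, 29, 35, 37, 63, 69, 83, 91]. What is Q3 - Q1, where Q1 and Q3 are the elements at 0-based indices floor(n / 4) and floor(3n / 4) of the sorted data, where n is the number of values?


The data has n = 10 elements.
Q1 index = floor(10 / 4) = floor(2.5) = 2; Q3 index = floor(3 * 10 / 4) = floor(7.5) = 7
Q1 = element at index 2 = 28
Q3 = element at index 7 = 69
IQR = 69 - 28 = 41
Final answer: 41


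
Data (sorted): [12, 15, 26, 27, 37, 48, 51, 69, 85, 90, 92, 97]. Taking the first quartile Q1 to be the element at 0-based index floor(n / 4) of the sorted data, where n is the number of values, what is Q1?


The list has n = 12 elements.
Q1 index = floor(12 / 4) = floor(3) = 3
Counting from index 0 in the sorted data, the element at index 3 is 27.
Final answer: 27


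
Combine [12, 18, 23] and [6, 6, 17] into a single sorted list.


List A: [12, 18, 23]
List B: [6, 6, 17]
Repeatedly compare the front elements and take the smaller:
  12 vs 6 -> take 6
  12 vs 6 -> take 6
  12 vs 17 -> take 12
  18 vs 17 -> take 17
  B is exhausted; append the rest of A: [18, 23]
Final answer: [6, 6, 12, 17, 18, 23]


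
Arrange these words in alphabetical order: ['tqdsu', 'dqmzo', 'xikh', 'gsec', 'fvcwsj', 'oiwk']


Compare strings character by character (the first differing letter decides):
  'dqmzo' < 'fvcwsj' since 'd' < 'f' at position 1
  'fvcwsj' < 'gsec' since 'f' < 'g' at position 1
  'gsec' < 'oiwk' since 'g' < 'o' at position 1
  'oiwk' < 'tqdsu' since 'o' < 't' at position 1
  'tqdsu' < 'xikh' since 't' < 'x' at position 1
Chaining these comparisons gives the alphabetical order.
Final answer: ['dqmzo', 'fvcwsj', 'gsec', 'oiwk', 'tqdsu', 'xikh']


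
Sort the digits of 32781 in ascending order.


The number 32781 has digits: 3, 2, 7, 8, 1
Sorted: 1, 2, 3, 7, 8
Joining the sorted digits gives the result.
Final answer: 12378


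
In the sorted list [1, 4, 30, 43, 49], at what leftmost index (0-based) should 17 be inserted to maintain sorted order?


List is sorted: [1, 4, 30, 43, 49]
We need the leftmost position where 17 can be inserted, i.e. the first index whose element is >= 17 (or the end of the list if none is).
Binary search with low=0, high=5 (0-based indices):
  low=0, high=5, mid=2: a[2]=30 >= 17, so high = 2
  low=0, high=2, mid=1: a[1]=4 < 17, so low = 2
Now low = high = 2, so the insertion index is 2.
Final answer: 2


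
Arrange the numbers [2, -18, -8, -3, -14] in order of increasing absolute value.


Compute absolute values:
  |2| = 2
  |-18| = 18
  |-8| = 8
  |-3| = 3
  |-14| = 14
Absolute values in increasing order: 2 < 3 < 8 < 14 < 18
Listing the original numbers in that order gives the answer.
Final answer: [2, -3, -8, -14, -18]


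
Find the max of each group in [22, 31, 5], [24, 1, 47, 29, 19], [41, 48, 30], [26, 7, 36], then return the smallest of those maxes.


Find max of each group:
  Group 1: [22, 31, 5] -> max = 31
  Group 2: [24, 1, 47, 29, 19] -> max = 47
  Group 3: [41, 48, 30] -> max = 48
  Group 4: [26, 7, 36] -> max = 36
Maxes: [31, 47, 48, 36]
Minimum of maxes = 31
Final answer: 31


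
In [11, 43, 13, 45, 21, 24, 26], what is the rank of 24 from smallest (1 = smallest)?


Sort ascending: [11, 13, 21, 24, 26, 43, 45]
Find 24 in the sorted list.
24 is at position 4 (1-indexed).
Final answer: 4


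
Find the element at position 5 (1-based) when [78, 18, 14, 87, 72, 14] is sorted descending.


Sort descending: [87, 78, 72, 18, 14, 14]
The 5th element (1-indexed) is at index 4.
Value = 14
Final answer: 14


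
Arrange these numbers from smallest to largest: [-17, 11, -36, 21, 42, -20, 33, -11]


Original list: [-17, 11, -36, 21, 42, -20, 33, -11]
Repeatedly take the smallest remaining element:
  Remaining [-17, 11, -36, 21, 42, -20, 33, -11] -> smallest is -36
  Remaining [-17, 11, 21, 42, -20, 33, -11] -> smallest is -20
  Remaining [-17, 11, 21, 42, 33, -11] -> smallest is -17
  Remaining [11, 21, 42, 33, -11] -> smallest is -11
  Remaining [11, 21, 42, 33] -> smallest is 11
  Remaining [21, 42, 33] -> smallest is 21
  Remaining [42, 33] -> smallest is 33
  Remaining [42] -> smallest is 42
Collecting the picks in order gives the sorted list.
Final answer: [-36, -20, -17, -11, 11, 21, 33, 42]


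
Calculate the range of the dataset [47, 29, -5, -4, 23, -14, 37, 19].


Maximum value: 47
Minimum value: -14
Range = 47 - (-14) = 61
Final answer: 61


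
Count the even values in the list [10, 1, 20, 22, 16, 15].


Check each element:
  10 is even
  1 is odd
  20 is even
  22 is even
  16 is even
  15 is odd
Evens: [10, 20, 22, 16]
Count of evens = 4
Final answer: 4


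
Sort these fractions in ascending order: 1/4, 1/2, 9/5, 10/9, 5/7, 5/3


Convert to decimal for comparison:
  1/4 = 0.25
  1/2 = 0.5
  9/5 = 1.8
  10/9 = 1.1111
  5/7 = 0.7143
  5/3 = 1.6667
Decimals in increasing order: 0.25 < 0.5 < 0.7143 < 1.1111 < 1.6667 < 1.8
Writing each back as its fraction gives the sorted order.
Final answer: 1/4, 1/2, 5/7, 10/9, 5/3, 9/5


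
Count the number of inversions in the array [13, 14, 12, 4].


For each element, count the later elements that are smaller than it:
  13 (index 0): smaller elements after it = [12, 4] -> 2
  14 (index 1): smaller elements after it = [12, 4] -> 2
  12 (index 2): smaller elements after it = [4] -> 1
Total inversions = 2 + 2 + 1 = 5
Final answer: 5


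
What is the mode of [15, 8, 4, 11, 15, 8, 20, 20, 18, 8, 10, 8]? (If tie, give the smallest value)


Count the frequency of each value:
  4 appears 1 time(s)
  8 appears 4 time(s)
  10 appears 1 time(s)
  11 appears 1 time(s)
  15 appears 2 time(s)
  18 appears 1 time(s)
  20 appears 2 time(s)
Maximum frequency is 4.
Only 8 reaches that frequency, so it is the mode.
Final answer: 8


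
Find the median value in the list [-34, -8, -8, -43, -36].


First, sort the list: [-43, -36, -34, -8, -8]
The list has 5 elements (odd count).
The middle index is 2 (0-based), and the element there is -34.
Final answer: -34


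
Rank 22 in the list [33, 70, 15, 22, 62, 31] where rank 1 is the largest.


Sort descending: [70, 62, 33, 31, 22, 15]
Find 22 in the sorted list.
22 is at position 5.
Final answer: 5


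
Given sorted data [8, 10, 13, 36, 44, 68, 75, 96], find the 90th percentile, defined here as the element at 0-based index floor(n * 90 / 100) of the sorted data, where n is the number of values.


The dataset has n = 8 elements.
Index = floor(8 * 90 / 100) = floor(720 / 100) = floor(7.2) = 7
Counting from index 0 in the sorted data, the element at index 7 is 96.
Final answer: 96


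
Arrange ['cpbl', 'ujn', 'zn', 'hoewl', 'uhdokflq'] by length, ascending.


Compute lengths:
  'cpbl' has length 4
  'ujn' has length 3
  'zn' has length 2
  'hoewl' has length 5
  'uhdokflq' has length 8
Lengths in increasing order: 2 < 3 < 4 < 5 < 8
Listing the words in that order gives the answer.
Final answer: ['zn', 'ujn', 'cpbl', 'hoewl', 'uhdokflq']


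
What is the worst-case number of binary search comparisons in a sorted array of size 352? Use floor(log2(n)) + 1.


Binary search halves the search space each step.
Maximum comparisons = floor(log2(352)) + 1
log2(352) = 8.4594
floor(log2(352)) = 8, so 8 + 1 = 9
Final answer: 9


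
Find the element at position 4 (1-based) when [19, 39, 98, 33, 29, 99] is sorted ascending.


Sort ascending: [19, 29, 33, 39, 98, 99]
The 4th element (1-indexed) is at index 3.
Value = 39
Final answer: 39


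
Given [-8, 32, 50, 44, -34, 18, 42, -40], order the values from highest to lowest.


Original list: [-8, 32, 50, 44, -34, 18, 42, -40]
Repeatedly take the largest remaining element:
  Remaining [-8, 32, 50, 44, -34, 18, 42, -40] -> largest is 50
  Remaining [-8, 32, 44, -34, 18, 42, -40] -> largest is 44
  Remaining [-8, 32, -34, 18, 42, -40] -> largest is 42
  Remaining [-8, 32, -34, 18, -40] -> largest is 32
  Remaining [-8, -34, 18, -40] -> largest is 18
  Remaining [-8, -34, -40] -> largest is -8
  Remaining [-34, -40] -> largest is -34
  Remaining [-40] -> largest is -40
Collecting the picks in order gives the descending list.
Final answer: [50, 44, 42, 32, 18, -8, -34, -40]
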